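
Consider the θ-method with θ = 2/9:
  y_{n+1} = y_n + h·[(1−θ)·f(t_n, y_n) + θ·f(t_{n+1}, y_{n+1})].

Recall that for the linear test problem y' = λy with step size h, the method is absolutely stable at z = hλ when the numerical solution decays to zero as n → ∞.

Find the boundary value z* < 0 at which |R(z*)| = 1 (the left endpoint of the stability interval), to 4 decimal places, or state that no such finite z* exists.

Test eqn y'=λy, z=hλ:
  y_{n+1} = y_n + z·[7/9·y_n + 2/9·y_{n+1}] ⇒ (1 − 2/9z)y_{n+1} = (1 + 7/9z)y_n
  so R(z) = (1 + 7/9z)/(1 − 2/9z).

Find x<0 with |R(x)|<1.
x=-0.48: |R|=0.5663
R=−1: 1+7/9x = −1+2/9x ⇒ -5/9x=2 ⇒ x=2/(-5/9)=-3.6000
Confirm numerically:
  x=-2.033: |R|=0.40035 <1
  x=-1.749: |R|=0.25948 <1
  x=-1.709: |R|=0.23861 <1
  x=-1.468: |R|=0.10690 <1
  x=-3.744: |R|=1.04367 >1
  x=-3.687: |R|=1.02657 >1
Interval (-3.6000, 0).

z* = -3.6000.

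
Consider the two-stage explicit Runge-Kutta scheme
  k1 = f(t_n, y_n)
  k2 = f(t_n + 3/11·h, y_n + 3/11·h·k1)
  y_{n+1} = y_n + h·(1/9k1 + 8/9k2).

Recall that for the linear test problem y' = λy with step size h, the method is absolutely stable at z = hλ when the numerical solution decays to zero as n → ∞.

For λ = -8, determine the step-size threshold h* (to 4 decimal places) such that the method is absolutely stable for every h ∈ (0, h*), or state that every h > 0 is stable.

On y'=λy, z=hλ:
  k1=λy_n ⇒ h·k1=z·y_n;  k2=λ(1+3/11z)y_n ⇒ h·k2=z(1+3/11z)y_n
  y_{n+1}/y_n = 1 + 1/9z + 8/9z(1+3/11z) = 1 + z + 8/33z²
  ⇒ R(z) = 1 + z + 8/33z².

Need |R(x)|<1, x<0.
x=-1.63: |R|=0.0141
R=1: x+8/33x²=0 ⇒ x=−33/8=-4.1250; min R=1−1/(4·8/33)=-0.0312>−1
Confirm numerically:
  x=-3.984: |R|=0.86382 <1
  x=-2.768: |R|=0.08941 <1
  x=-2.522: |R|=0.01994 <1
  x=-1.824: |R|=0.01746 <1
  x=-4.407: |R|=1.30128 >1
  x=-4.366: |R|=1.25508 >1
So |R|<1 on (-4.1250, 0).

(-4.1250,0); λ=-8 ⇒ h* = (33/8)/8 = 0.5156.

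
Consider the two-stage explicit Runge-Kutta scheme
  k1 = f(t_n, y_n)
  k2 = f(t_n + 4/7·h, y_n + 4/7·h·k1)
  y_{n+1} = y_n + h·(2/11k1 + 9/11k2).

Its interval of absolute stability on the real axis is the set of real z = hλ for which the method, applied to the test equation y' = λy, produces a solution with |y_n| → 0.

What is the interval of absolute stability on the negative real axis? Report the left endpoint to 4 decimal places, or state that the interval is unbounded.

(-2.1389, 0).

Set f=λy, z=hλ:
  k1=λy_n ⇒ h·k1=z·y_n;  k2=λ(1+4/7z)y_n ⇒ h·k2=z(1+4/7z)y_n
  y_{n+1}/y_n = 1 + 2/11z + 9/11z(1+4/7z) = 1 + z + 36/77z²
  Hence R(z) = 1 + z + 36/77z².

Boundary: |R(x)|=1, x<0.
x=-0.99: |R|=0.4682
R=1: x+36/77x²=0 ⇒ x=−77/36=-2.1389; min R=1−1/(4·36/77)=0.4653>−1
Confirm numerically:
  x=-1.636: |R|=0.61535 <1
  x=-1.512: |R|=0.55685 <1
  x=-1.381: |R|=0.51066 <1
  x=-0.864: |R|=0.48501 <1
  x=-2.397: |R|=1.28926 >1
  x=-2.358: |R|=1.24156 >1
  x=-2.348: |R|=1.22956 >1
Interval (-2.1389, 0).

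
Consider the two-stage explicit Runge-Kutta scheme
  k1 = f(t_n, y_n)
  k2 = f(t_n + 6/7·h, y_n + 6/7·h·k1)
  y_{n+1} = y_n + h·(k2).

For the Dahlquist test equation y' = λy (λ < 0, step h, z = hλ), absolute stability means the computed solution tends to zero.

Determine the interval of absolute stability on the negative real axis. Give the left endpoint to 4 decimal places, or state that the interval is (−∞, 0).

z∈(-1.1667,0).

Set f=λy, z=hλ:
  k1=λy_n ⇒ h·k1=z·y_n;  k2=λ(1+6/7z)y_n ⇒ h·k2=z(1+6/7z)y_n
  y_{n+1}/y_n = 1 + z(1+6/7z) = 1 + z + 6/7z²
  so R(z) = 1 + z + 6/7z².

Need |R(x)|<1, x<0.
x=-0.37: |R|=0.7473
R=1: x+6/7x²=0 ⇒ x=−7/6=-1.1667; min R=1−1/(4·6/7)=0.7083>−1
Confirm numerically:
  x=-1.088: |R|=0.92664 <1
  x=-0.968: |R|=0.83516 <1
  x=-0.869: |R|=0.77828 <1
  x=-1.291: |R|=1.13758 >1
  x=-1.287: |R|=1.13274 >1
So |R|<1 on (-1.1667, 0).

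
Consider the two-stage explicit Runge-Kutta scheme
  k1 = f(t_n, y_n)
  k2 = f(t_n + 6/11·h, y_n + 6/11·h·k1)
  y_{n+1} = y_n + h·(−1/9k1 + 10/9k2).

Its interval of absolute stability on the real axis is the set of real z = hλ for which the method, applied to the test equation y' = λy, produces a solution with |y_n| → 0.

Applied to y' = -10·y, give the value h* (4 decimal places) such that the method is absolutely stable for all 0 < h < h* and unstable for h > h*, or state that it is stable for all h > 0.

(-1.6500,0); λ=-10 ⇒ h* = (33/20)/10 = 0.1650.

With y'=λy (z=hλ):
  k1=λy_n ⇒ h·k1=z·y_n;  k2=λ(1+6/11z)y_n ⇒ h·k2=z(1+6/11z)y_n
  y_{n+1}/y_n = 1 − 1/9z + 10/9z(1+6/11z) = 1 + z + 20/33z²
  so R(z) = 1 + z + 20/33z².

Find x<0 with |R(x)|<1.
x=-0.34: |R|=0.7301
R=1: x+20/33x²=0 ⇒ x=−33/20=-1.6500; min R=1−1/(4·20/33)=0.5875>−1
Confirm numerically:
  x=-1.417: |R|=0.79990 <1
  x=-1.274: |R|=0.70968 <1
  x=-1.249: |R|=0.69646 <1
  x=-2.061: |R|=1.51338 >1
  x=-2.059: |R|=1.51038 >1
Interval (-1.6500, 0).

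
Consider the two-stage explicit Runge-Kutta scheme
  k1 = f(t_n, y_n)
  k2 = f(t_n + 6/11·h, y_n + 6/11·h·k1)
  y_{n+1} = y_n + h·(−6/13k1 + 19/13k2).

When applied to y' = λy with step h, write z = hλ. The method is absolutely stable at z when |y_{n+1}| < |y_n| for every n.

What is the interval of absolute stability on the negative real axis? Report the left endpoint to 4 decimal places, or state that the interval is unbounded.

On y'=λy, z=hλ:
  k1=λy_n ⇒ h·k1=z·y_n;  k2=λ(1+6/11z)y_n ⇒ h·k2=z(1+6/11z)y_n
  y_{n+1}/y_n = 1 − 6/13z + 19/13z(1+6/11z) = 1 + z + 114/143z²
  ⇒ R(z) = 1 + z + 114/143z².

Boundary: |R(x)|=1, x<0.
x=-0.71: |R|=0.6919
R=1: x+114/143x²=0 ⇒ x=−143/114=-1.2544; min R=1−1/(4·114/143)=0.6864>−1
Confirm numerically:
  x=-1.120: |R|=0.88001 <1
  x=-0.899: |R|=0.74530 <1
  x=-0.745: |R|=0.69747 <1
  x=-0.649: |R|=0.68678 <1
  x=-1.791: |R|=1.76617 >1
  x=-1.757: |R|=1.70400 >1
  x=-1.356: |R|=1.10985 >1
Interval (-1.2544, 0).

z∈(-1.2544,0).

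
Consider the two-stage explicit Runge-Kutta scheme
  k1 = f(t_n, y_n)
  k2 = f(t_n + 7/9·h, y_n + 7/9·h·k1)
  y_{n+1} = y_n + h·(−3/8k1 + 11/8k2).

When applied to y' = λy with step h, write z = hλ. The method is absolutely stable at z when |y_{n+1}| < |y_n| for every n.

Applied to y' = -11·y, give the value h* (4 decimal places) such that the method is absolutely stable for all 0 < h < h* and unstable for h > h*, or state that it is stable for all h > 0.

Set f=λy, z=hλ:
  k1=λy_n ⇒ h·k1=z·y_n;  k2=λ(1+7/9z)y_n ⇒ h·k2=z(1+7/9z)y_n
  y_{n+1}/y_n = 1 − 3/8z + 11/8z(1+7/9z) = 1 + z + 77/72z²
  so R(z) = 1 + z + 77/72z².

Solve |R(x)|<1 on ℝ⁻.
x=-1.41: |R|=1.7162
R=1: x+77/72x²=0 ⇒ x=−72/77=-0.9351; min R=1−1/(4·77/72)=0.7662>−1
Confirm numerically:
  x=-0.829: |R|=0.90597 <1
  x=-0.759: |R|=0.85709 <1
  x=-0.695: |R|=0.82157 <1
  x=-0.413: |R|=0.76941 <1
  x=-1.410: |R|=1.71616 >1
  x=-1.357: |R|=1.61233 >1
  x=-1.139: |R|=1.24841 >1
So |R|<1 on (-0.9351, 0).

(-0.9351,0); λ=-11 ⇒ h* = (72/77)/11 = 0.0850.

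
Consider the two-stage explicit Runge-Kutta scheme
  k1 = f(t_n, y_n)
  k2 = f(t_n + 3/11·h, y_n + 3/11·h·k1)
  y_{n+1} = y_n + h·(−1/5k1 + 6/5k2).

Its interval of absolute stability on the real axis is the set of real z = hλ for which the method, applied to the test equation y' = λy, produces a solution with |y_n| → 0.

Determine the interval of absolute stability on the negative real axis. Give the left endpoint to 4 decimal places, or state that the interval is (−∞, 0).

(-3.0556, 0).

On y'=λy, z=hλ:
  k1=λy_n ⇒ h·k1=z·y_n;  k2=λ(1+3/11z)y_n ⇒ h·k2=z(1+3/11z)y_n
  y_{n+1}/y_n = 1 − 1/5z + 6/5z(1+3/11z) = 1 + z + 18/55z²
  Hence R(z) = 1 + z + 18/55z².

Boundary: |R(x)|=1, x<0.
x=-0.35: |R|=0.6901
R=1: x+18/55x²=0 ⇒ x=−55/18=-3.0556; min R=1−1/(4·18/55)=0.2361>−1
Confirm numerically:
  x=-2.888: |R|=0.84163 <1
  x=-2.255: |R|=0.40919 <1
  x=-2.121: |R|=0.35128 <1
  x=-1.345: |R|=0.24704 <1
  x=-3.437: |R|=1.42906 >1
  x=-3.422: |R|=1.41039 >1
So |R|<1 on (-3.0556, 0).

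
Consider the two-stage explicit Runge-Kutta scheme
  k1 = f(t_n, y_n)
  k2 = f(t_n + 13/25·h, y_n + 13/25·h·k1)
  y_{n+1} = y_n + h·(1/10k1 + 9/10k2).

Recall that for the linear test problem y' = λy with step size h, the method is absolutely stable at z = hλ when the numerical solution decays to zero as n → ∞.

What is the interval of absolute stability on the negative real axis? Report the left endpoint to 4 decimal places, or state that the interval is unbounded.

(-2.1368, 0).

With y'=λy (z=hλ):
  k1=λy_n ⇒ h·k1=z·y_n;  k2=λ(1+13/25z)y_n ⇒ h·k2=z(1+13/25z)y_n
  y_{n+1}/y_n = 1 + 1/10z + 9/10z(1+13/25z) = 1 + z + 117/250z²
  so R(z) = 1 + z + 117/250z².

Boundary: |R(x)|=1, x<0.
x=-0.61: |R|=0.5641
R=1: x+117/250x²=0 ⇒ x=−250/117=-2.1368; min R=1−1/(4·117/250)=0.4658>−1
Confirm numerically:
  x=-1.709: |R|=0.65788 <1
  x=-1.666: |R|=0.63296 <1
  x=-0.892: |R|=0.48037 <1
  x=-2.435: |R|=1.33988 >1
  x=-2.338: |R|=1.22020 >1
So |R|<1 on (-2.1368, 0).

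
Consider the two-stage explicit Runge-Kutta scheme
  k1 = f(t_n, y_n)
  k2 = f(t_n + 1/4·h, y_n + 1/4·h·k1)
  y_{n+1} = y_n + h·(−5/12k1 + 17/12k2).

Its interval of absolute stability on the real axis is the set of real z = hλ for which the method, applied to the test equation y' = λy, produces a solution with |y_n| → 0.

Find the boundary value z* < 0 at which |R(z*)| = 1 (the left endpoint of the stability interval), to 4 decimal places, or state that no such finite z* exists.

left endpoint -2.8235.

Test eqn y'=λy, z=hλ:
  k1=λy_n ⇒ h·k1=z·y_n;  k2=λ(1+1/4z)y_n ⇒ h·k2=z(1+1/4z)y_n
  y_{n+1}/y_n = 1 − 5/12z + 17/12z(1+1/4z) = 1 + z + 17/48z²
  ⇒ R(z) = 1 + z + 17/48z².

Solve |R(x)|<1 on ℝ⁻.
x=-1.06: |R|=0.3379
R=1: x+17/48x²=0 ⇒ x=−48/17=-2.8235; min R=1−1/(4·17/48)=0.2941>−1
Confirm numerically:
  x=-2.628: |R|=0.81801 <1
  x=-1.582: |R|=0.30438 <1
  x=-1.298: |R|=0.29870 <1
  x=-2.951: |R|=1.13323 >1
  x=-2.925: |R|=1.10512 >1
Interval (-2.8235, 0).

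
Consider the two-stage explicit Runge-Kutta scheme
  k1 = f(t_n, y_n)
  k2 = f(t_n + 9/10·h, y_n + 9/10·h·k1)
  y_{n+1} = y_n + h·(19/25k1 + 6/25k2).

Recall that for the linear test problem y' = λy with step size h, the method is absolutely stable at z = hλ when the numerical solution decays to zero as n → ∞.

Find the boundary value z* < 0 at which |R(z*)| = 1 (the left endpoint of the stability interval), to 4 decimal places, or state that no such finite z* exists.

With y'=λy (z=hλ):
  k1=λy_n ⇒ h·k1=z·y_n;  k2=λ(1+9/10z)y_n ⇒ h·k2=z(1+9/10z)y_n
  y_{n+1}/y_n = 1 + 19/25z + 6/25z(1+9/10z) = 1 + z + 27/125z²
  R(z) = 1 + z + 27/125z².

Need |R(x)|<1, x<0.
x=-1.79: |R|=0.0979
R=1: x+27/125x²=0 ⇒ x=−125/27=-4.6296; min R=1−1/(4·27/125)=-0.1574>−1
Confirm numerically:
  x=-3.821: |R|=0.33261 <1
  x=-3.489: |R|=0.14039 <1
  x=-2.968: |R|=0.06525 <1
  x=-5.180: |R|=1.61580 >1
  x=-4.886: |R|=1.27057 >1
  x=-4.723: |R|=1.09525 >1
Interval (-4.6296, 0).

left endpoint -4.6296.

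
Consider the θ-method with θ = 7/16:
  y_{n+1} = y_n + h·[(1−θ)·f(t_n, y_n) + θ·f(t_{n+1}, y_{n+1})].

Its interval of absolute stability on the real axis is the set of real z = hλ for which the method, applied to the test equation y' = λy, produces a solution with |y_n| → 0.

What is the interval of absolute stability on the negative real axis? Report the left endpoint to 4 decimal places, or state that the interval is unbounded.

Set f=λy, z=hλ:
  y_{n+1} = y_n + z·[9/16·y_n + 7/16·y_{n+1}] ⇒ (1 − 7/16z)y_{n+1} = (1 + 9/16z)y_n
  Hence R(z) = (1 + 9/16z)/(1 − 7/16z).

Need |R(x)|<1, x<0.
x=-1.29: |R|=0.1754
R=−1: 1+9/16x = −1+7/16x ⇒ -1/8x=2 ⇒ x=2/(-1/8)=-16.0000
Confirm numerically:
  x=-15.210: |R|=0.98710 <1
  x=-15.077: |R|=0.98481 <1
  x=-7.879: |R|=0.77173 <1
  x=-16.582: |R|=1.00881 >1
  x=-16.350: |R|=1.00537 >1
Interval (-16.0000, 0).

(-16.0000, 0).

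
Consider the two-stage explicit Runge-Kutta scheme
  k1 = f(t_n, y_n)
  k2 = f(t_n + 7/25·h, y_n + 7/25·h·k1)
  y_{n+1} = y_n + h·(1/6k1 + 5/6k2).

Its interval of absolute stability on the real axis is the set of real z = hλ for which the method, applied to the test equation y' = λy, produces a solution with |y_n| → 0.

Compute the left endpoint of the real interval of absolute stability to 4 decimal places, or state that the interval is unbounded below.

left endpoint -4.2857.

Set f=λy, z=hλ:
  k1=λy_n ⇒ h·k1=z·y_n;  k2=λ(1+7/25z)y_n ⇒ h·k2=z(1+7/25z)y_n
  y_{n+1}/y_n = 1 + 1/6z + 5/6z(1+7/25z) = 1 + z + 7/30z²
  so R(z) = 1 + z + 7/30z².

Need |R(x)|<1, x<0.
x=-0.88: |R|=0.3007
R=1: x+7/30x²=0 ⇒ x=−30/7=-4.2857; min R=1−1/(4·7/30)=-0.0714>−1
Confirm numerically:
  x=-4.186: |R|=0.90261 <1
  x=-4.019: |R|=0.74988 <1
  x=-3.900: |R|=0.64900 <1
  x=-3.279: |R|=0.22976 <1
  x=-4.757: |R|=1.52311 >1
  x=-4.600: |R|=1.33733 >1
  x=-4.466: |R|=1.18787 >1
Stable set (-4.2857, 0).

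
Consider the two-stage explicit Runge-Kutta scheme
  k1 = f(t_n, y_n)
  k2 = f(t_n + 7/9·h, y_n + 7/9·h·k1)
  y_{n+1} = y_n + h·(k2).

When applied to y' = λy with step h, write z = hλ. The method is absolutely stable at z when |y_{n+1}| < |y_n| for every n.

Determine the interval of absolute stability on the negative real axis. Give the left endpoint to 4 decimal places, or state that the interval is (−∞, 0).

z∈(-1.2857,0).

Test eqn y'=λy, z=hλ:
  k1=λy_n ⇒ h·k1=z·y_n;  k2=λ(1+7/9z)y_n ⇒ h·k2=z(1+7/9z)y_n
  y_{n+1}/y_n = 1 + z(1+7/9z) = 1 + z + 7/9z²
  ⇒ R(z) = 1 + z + 7/9z².

Solve |R(x)|<1 on ℝ⁻.
x=-1.57: |R|=1.3471
R=1: x+7/9x²=0 ⇒ x=−9/7=-1.2857; min R=1−1/(4·7/9)=0.6786>−1
Confirm numerically:
  x=-1.129: |R|=0.86239 <1
  x=-1.107: |R|=0.84613 <1
  x=-1.082: |R|=0.82856 <1
  x=-1.436: |R|=1.16785 >1
  x=-1.408: |R|=1.13392 >1
Stable set (-1.2857, 0).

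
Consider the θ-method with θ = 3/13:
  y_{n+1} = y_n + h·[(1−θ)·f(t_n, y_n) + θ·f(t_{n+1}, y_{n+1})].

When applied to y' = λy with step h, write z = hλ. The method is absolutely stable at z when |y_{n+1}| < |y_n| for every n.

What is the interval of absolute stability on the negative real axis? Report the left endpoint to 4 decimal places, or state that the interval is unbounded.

Test eqn y'=λy, z=hλ:
  y_{n+1} = y_n + z·[10/13·y_n + 3/13·y_{n+1}] ⇒ (1 − 3/13z)y_{n+1} = (1 + 10/13z)y_n
  ⇒ R(z) = (1 + 10/13z)/(1 − 3/13z).

Solve |R(x)|<1 on ℝ⁻.
x=-0.99: |R|=0.1941
R=−1: 1+10/13x = −1+3/13x ⇒ -7/13x=2 ⇒ x=2/(-7/13)=-3.7143
Confirm numerically:
  x=-3.543: |R|=0.94926 <1
  x=-3.499: |R|=0.93586 <1
  x=-2.921: |R|=0.74484 <1
  x=-2.894: |R|=0.73517 <1
  x=-3.976: |R|=1.07349 >1
  x=-3.929: |R|=1.06064 >1
  x=-3.824: |R|=1.03138 >1
So |R|<1 on (-3.7143, 0).

z∈(-3.7143,0).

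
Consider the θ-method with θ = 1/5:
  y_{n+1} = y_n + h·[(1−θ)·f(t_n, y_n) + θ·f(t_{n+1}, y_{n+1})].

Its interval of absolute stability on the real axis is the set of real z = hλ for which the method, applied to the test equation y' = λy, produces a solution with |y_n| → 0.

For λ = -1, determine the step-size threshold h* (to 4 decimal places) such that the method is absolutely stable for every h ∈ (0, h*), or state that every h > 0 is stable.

Test eqn y'=λy, z=hλ:
  y_{n+1} = y_n + z·[4/5·y_n + 1/5·y_{n+1}] ⇒ (1 − 1/5z)y_{n+1} = (1 + 4/5z)y_n
  so R(z) = (1 + 4/5z)/(1 − 1/5z).

Need |R(x)|<1, x<0.
x=-0.83: |R|=0.2882
R=−1: 1+4/5x = −1+1/5x ⇒ -3/5x=2 ⇒ x=2/(-3/5)=-3.3333
Confirm numerically:
  x=-3.169: |R|=0.93965 <1
  x=-2.853: |R|=0.81650 <1
  x=-2.066: |R|=0.46193 <1
  x=-1.358: |R|=0.06795 <1
  x=-3.926: |R|=1.19919 >1
  x=-3.784: |R|=1.15392 >1
Interval (-3.3333, 0).

(-3.3333,0); λ=-1 ⇒ h* = (10/3)/1 = 3.3333.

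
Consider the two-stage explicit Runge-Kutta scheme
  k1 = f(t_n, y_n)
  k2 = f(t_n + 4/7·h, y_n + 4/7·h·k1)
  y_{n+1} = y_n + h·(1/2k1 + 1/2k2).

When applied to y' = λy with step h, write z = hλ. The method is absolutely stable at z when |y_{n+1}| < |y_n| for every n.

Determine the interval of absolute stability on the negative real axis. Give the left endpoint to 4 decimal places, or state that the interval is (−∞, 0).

On y'=λy, z=hλ:
  k1=λy_n ⇒ h·k1=z·y_n;  k2=λ(1+4/7z)y_n ⇒ h·k2=z(1+4/7z)y_n
  y_{n+1}/y_n = 1 + 1/2z + 1/2z(1+4/7z) = 1 + z + 2/7z²
  so R(z) = 1 + z + 2/7z².

Need |R(x)|<1, x<0.
x=-0.75: |R|=0.4107
R=1: x+2/7x²=0 ⇒ x=−7/2=-3.5000; min R=1−1/(4·2/7)=0.1250>−1
Confirm numerically:
  x=-2.798: |R|=0.43880 <1
  x=-2.775: |R|=0.42518 <1
  x=-1.542: |R|=0.13736 <1
  x=-1.495: |R|=0.14358 <1
  x=-4.050: |R|=1.63643 >1
  x=-3.976: |R|=1.54074 >1
  x=-3.537: |R|=1.03739 >1
Interval (-3.5000, 0).

z∈(-3.5000,0).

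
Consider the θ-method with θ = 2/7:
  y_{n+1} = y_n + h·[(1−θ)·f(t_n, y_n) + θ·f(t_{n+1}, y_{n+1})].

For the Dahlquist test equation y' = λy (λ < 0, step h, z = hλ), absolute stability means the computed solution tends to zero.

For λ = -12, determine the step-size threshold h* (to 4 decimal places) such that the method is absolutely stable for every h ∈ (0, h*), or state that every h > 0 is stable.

On y'=λy, z=hλ:
  y_{n+1} = y_n + z·[5/7·y_n + 2/7·y_{n+1}] ⇒ (1 − 2/7z)y_{n+1} = (1 + 5/7z)y_n
  so R(z) = (1 + 5/7z)/(1 − 2/7z).

Need |R(x)|<1, x<0.
x=-0.33: |R|=0.6984
R=−1: 1+5/7x = −1+2/7x ⇒ -3/7x=2 ⇒ x=2/(-3/7)=-4.6667
Confirm numerically:
  x=-4.467: |R|=0.96241 <1
  x=-3.034: |R|=0.62519 <1
  x=-2.799: |R|=0.55525 <1
  x=-5.060: |R|=1.06893 >1
  x=-4.842: |R|=1.03153 >1
Stable set (-4.6667, 0).

(-4.6667,0); λ=-12 ⇒ h* = (14/3)/12 = 0.3889.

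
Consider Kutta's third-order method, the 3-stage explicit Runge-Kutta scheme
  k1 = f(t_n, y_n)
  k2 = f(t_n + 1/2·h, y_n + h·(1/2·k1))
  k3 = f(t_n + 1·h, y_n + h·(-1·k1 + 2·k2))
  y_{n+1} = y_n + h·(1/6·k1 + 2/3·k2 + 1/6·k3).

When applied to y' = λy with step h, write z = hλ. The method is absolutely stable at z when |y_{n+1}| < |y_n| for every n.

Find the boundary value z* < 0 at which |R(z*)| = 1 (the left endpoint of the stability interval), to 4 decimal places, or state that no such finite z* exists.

Set f=λy, z=hλ:
  order 3, 3-stage ⇒ R(z)=1+z+z^2/2+z^3/6
  (e.g. R(-1.36)=0.14556, |R|=0.14556)

Need |R(x)|<1, x<0.
x=-1.36: |R|=0.1456
|R(-2.62)|=1.1853 |R(-1.88)|=0.2202 |R(-1.38)|=0.1342
Bisect:
  x_lo=-3.2643 |R|=2.7338  x_hi=-0.2096 |R|=0.8109
  mid=-1.73695 |R|=0.10185 →hi
  mid=-2.50064 |R|=0.98020 →hi
  mid=-2.88248 |R|=1.71974 →lo
  mid=-2.69156 |R|=1.31914 →lo
  mid=-2.59610 |R|=1.14240 →lo
  mid=-2.54837 |R|=1.05954 →lo
  mid=-2.52450 |R|=1.01944 →lo
  mid=-2.51257 |R|=0.99971 →hi
  mid=-2.51854 |R|=1.00955 →lo
  ...
  [-2.51276,-2.51257] ⇒ x*=-2.5127
Interval (-2.5127, 0).

left endpoint -2.5127.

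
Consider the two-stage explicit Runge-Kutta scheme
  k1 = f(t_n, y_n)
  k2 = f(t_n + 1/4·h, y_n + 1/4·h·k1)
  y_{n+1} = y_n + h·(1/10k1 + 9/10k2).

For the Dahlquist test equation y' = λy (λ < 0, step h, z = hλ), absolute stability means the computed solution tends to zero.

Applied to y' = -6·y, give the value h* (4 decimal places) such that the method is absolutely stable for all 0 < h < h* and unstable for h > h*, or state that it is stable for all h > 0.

Test eqn y'=λy, z=hλ:
  k1=λy_n ⇒ h·k1=z·y_n;  k2=λ(1+1/4z)y_n ⇒ h·k2=z(1+1/4z)y_n
  y_{n+1}/y_n = 1 + 1/10z + 9/10z(1+1/4z) = 1 + z + 9/40z²
  so R(z) = 1 + z + 9/40z².

Boundary: |R(x)|=1, x<0.
x=-1.23: |R|=0.1104
R=1: x+9/40x²=0 ⇒ x=−40/9=-4.4444; min R=1−1/(4·9/40)=-0.1111>−1
Confirm numerically:
  x=-4.253: |R|=0.81680 <1
  x=-4.121: |R|=0.70009 <1
  x=-2.502: |R|=0.09350 <1
  x=-2.295: |R|=0.10992 <1
  x=-4.997: |R|=1.62125 >1
  x=-4.780: |R|=1.36089 >1
  x=-4.634: |R|=1.19764 >1
So |R|<1 on (-4.4444, 0).

(-4.4444,0); λ=-6 ⇒ h* = (40/9)/6 = 0.7407.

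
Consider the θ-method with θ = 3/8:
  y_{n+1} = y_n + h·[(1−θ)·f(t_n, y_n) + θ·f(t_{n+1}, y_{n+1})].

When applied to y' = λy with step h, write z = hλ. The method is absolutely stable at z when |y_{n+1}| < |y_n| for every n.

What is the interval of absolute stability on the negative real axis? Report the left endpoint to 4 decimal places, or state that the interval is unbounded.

(-8.0000, 0).

With y'=λy (z=hλ):
  y_{n+1} = y_n + z·[5/8·y_n + 3/8·y_{n+1}] ⇒ (1 − 3/8z)y_{n+1} = (1 + 5/8z)y_n
  ⇒ R(z) = (1 + 5/8z)/(1 − 3/8z).

Need |R(x)|<1, x<0.
x=-1.57: |R|=0.0118
R=−1: 1+5/8x = −1+3/8x ⇒ -1/4x=2 ⇒ x=2/(-1/4)=-8.0000
Confirm numerically:
  x=-6.023: |R|=0.84833 <1
  x=-5.545: |R|=0.80069 <1
  x=-4.305: |R|=0.64667 <1
  x=-3.292: |R|=0.47326 <1
  x=-8.486: |R|=1.02905 >1
  x=-8.153: |R|=1.00943 >1
  x=-8.088: |R|=1.00545 >1
So |R|<1 on (-8.0000, 0).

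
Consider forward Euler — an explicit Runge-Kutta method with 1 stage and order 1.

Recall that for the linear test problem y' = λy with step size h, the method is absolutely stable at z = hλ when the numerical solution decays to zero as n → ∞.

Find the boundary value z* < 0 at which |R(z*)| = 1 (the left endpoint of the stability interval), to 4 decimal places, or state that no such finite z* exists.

z* = -2.0000.

Set f=λy, z=hλ:
  order 1, 1-stage ⇒ R(z)=1+z
  (e.g. R(-1.32)=-0.32000, |R|=0.32000)

Find x<0 with |R(x)|<1.
x=-1.32: |R|=0.3200
|R(-2.34)|=1.3400 |R(-1.63)|=0.6300 |R(-0.75)|=0.2500
Bisect:
  x_lo=-2.6522 |R|=1.6522  x_hi=-0.1764 |R|=0.8236
  mid=-1.41431 |R|=0.41431 →hi
  mid=-2.03327 |R|=1.03327 →lo
  mid=-1.72379 |R|=0.72379 →hi
  mid=-1.87853 |R|=0.87853 →hi
  mid=-1.95590 |R|=0.95590 →hi
  mid=-1.99459 |R|=0.99459 →hi
  mid=-2.01393 |R|=1.01393 →lo
  mid=-2.00426 |R|=1.00426 →lo
  mid=-1.99943 |R|=0.99943 →hi
  ...
  [-2.00003,-1.99988] ⇒ x*=-2.0000
Interval (-2.0000, 0).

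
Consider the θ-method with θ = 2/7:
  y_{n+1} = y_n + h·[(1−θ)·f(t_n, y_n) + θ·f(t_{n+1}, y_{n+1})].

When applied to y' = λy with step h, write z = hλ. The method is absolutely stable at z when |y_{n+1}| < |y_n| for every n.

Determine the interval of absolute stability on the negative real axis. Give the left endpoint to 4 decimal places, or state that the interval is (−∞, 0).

(-4.6667, 0).

With y'=λy (z=hλ):
  y_{n+1} = y_n + z·[5/7·y_n + 2/7·y_{n+1}] ⇒ (1 − 2/7z)y_{n+1} = (1 + 5/7z)y_n
  so R(z) = (1 + 5/7z)/(1 − 2/7z).

Solve |R(x)|<1 on ℝ⁻.
x=-1.25: |R|=0.0789
R=−1: 1+5/7x = −1+2/7x ⇒ -3/7x=2 ⇒ x=2/(-3/7)=-4.6667
Confirm numerically:
  x=-3.714: |R|=0.80191 <1
  x=-3.630: |R|=0.78191 <1
  x=-2.281: |R|=0.38099 <1
  x=-5.253: |R|=1.10048 >1
  x=-4.931: |R|=1.04703 >1
Interval (-4.6667, 0).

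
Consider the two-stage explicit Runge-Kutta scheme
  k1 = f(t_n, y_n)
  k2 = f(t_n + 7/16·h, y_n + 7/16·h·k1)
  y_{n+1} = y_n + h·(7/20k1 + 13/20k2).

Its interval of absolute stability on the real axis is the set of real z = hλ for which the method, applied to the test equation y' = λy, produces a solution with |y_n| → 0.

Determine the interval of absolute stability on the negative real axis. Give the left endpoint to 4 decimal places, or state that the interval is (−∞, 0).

With y'=λy (z=hλ):
  k1=λy_n ⇒ h·k1=z·y_n;  k2=λ(1+7/16z)y_n ⇒ h·k2=z(1+7/16z)y_n
  y_{n+1}/y_n = 1 + 7/20z + 13/20z(1+7/16z) = 1 + z + 91/320z²
  ⇒ R(z) = 1 + z + 91/320z².

Find x<0 with |R(x)|<1.
x=-1.25: |R|=0.1943
R=1: x+91/320x²=0 ⇒ x=−320/91=-3.5165; min R=1−1/(4·91/320)=0.1209>−1
Confirm numerically:
  x=-3.465: |R|=0.94927 <1
  x=-2.798: |R|=0.42832 <1
  x=-2.286: |R|=0.20009 <1
  x=-1.421: |R|=0.15322 <1
  x=-4.009: |R|=1.56150 >1
  x=-3.886: |R|=1.40835 >1
  x=-3.543: |R|=1.02672 >1
Stable set (-3.5165, 0).

(-3.5165, 0).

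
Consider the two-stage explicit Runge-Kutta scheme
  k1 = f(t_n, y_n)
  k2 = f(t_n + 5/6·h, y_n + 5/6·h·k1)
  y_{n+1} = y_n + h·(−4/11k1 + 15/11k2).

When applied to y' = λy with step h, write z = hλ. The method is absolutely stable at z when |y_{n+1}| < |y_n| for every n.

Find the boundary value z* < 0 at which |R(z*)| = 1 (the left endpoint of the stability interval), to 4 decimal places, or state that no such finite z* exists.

left endpoint -0.8800.

On y'=λy, z=hλ:
  k1=λy_n ⇒ h·k1=z·y_n;  k2=λ(1+5/6z)y_n ⇒ h·k2=z(1+5/6z)y_n
  y_{n+1}/y_n = 1 − 4/11z + 15/11z(1+5/6z) = 1 + z + 25/22z²
  Hence R(z) = 1 + z + 25/22z².

Find x<0 with |R(x)|<1.
x=-0.32: |R|=0.7964
R=1: x+25/22x²=0 ⇒ x=−22/25=-0.8800; min R=1−1/(4·25/22)=0.7800>−1
Confirm numerically:
  x=-0.844: |R|=0.96547 <1
  x=-0.682: |R|=0.84655 <1
  x=-0.550: |R|=0.79375 <1
  x=-0.470: |R|=0.78102 <1
  x=-1.176: |R|=1.39556 >1
  x=-1.095: |R|=1.26753 >1
Stable set (-0.8800, 0).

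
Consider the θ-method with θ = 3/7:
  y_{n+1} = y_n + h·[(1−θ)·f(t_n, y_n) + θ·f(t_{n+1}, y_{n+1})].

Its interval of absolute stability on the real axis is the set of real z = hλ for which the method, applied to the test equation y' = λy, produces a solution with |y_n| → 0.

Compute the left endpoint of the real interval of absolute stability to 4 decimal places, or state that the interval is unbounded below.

Test eqn y'=λy, z=hλ:
  y_{n+1} = y_n + z·[4/7·y_n + 3/7·y_{n+1}] ⇒ (1 − 3/7z)y_{n+1} = (1 + 4/7z)y_n
  so R(z) = (1 + 4/7z)/(1 − 3/7z).

Solve |R(x)|<1 on ℝ⁻.
x=-0.46: |R|=0.6158
R=−1: 1+4/7x = −1+3/7x ⇒ -1/7x=2 ⇒ x=2/(-1/7)=-14.0000
Confirm numerically:
  x=-12.405: |R|=0.96393 <1
  x=-11.228: |R|=0.93187 <1
  x=-7.946: |R|=0.80368 <1
  x=-14.589: |R|=1.01160 >1
  x=-14.344: |R|=1.00688 >1
Stable set (-14.0000, 0).

left endpoint -14.0000.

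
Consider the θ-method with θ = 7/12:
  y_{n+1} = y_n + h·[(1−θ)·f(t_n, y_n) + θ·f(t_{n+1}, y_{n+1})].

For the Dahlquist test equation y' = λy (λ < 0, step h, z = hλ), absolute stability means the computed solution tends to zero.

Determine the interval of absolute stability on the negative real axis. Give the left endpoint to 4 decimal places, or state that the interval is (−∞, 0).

Test eqn y'=λy, z=hλ:
  y_{n+1} = y_n + z·[5/12·y_n + 7/12·y_{n+1}] ⇒ (1 − 7/12z)y_{n+1} = (1 + 5/12z)y_n
  ⇒ R(z) = (1 + 5/12z)/(1 − 7/12z).

Need |R(x)|<1, x<0.
x=-0.39: |R|=0.6823
x=-2: |R|=0.0769
x=-10: |R|=0.4634
x=-100: |R|=0.6854
θ=7/12≥1/2 ⇒ |1+5/12x|<|1−7/12x| ∀x<0 ⇒ stable on all of ℝ⁻.

(−∞, 0) — no finite endpoint.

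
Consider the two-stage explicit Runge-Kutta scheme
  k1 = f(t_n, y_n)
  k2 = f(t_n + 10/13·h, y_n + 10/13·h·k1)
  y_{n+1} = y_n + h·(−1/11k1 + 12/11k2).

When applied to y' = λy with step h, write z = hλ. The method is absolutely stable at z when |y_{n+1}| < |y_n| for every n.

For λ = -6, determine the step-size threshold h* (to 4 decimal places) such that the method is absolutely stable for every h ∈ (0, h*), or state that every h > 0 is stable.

(-1.1917,0); λ=-6 ⇒ h* = (143/120)/6 = 0.1986.

With y'=λy (z=hλ):
  k1=λy_n ⇒ h·k1=z·y_n;  k2=λ(1+10/13z)y_n ⇒ h·k2=z(1+10/13z)y_n
  y_{n+1}/y_n = 1 − 1/11z + 12/11z(1+10/13z) = 1 + z + 120/143z²
  so R(z) = 1 + z + 120/143z².

Boundary: |R(x)|=1, x<0.
x=-0.74: |R|=0.7195
R=1: x+120/143x²=0 ⇒ x=−143/120=-1.1917; min R=1−1/(4·120/143)=0.7021>−1
Confirm numerically:
  x=-0.842: |R|=0.75293 <1
  x=-0.793: |R|=0.73471 <1
  x=-0.682: |R|=0.70831 <1
  x=-1.678: |R|=1.68481 >1
  x=-1.423: |R|=1.27624 >1
  x=-1.215: |R|=1.02379 >1
Stable set (-1.1917, 0).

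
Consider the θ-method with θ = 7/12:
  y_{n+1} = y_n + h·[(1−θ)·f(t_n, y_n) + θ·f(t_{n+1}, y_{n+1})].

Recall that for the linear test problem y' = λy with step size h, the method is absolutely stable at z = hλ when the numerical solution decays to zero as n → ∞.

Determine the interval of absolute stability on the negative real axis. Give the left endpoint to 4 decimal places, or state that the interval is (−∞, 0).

On y'=λy, z=hλ:
  y_{n+1} = y_n + z·[5/12·y_n + 7/12·y_{n+1}] ⇒ (1 − 7/12z)y_{n+1} = (1 + 5/12z)y_n
  so R(z) = (1 + 5/12z)/(1 − 7/12z).

Find x<0 with |R(x)|<1.
x=-1.67: |R|=0.1541
x=-2: |R|=0.0769
x=-10: |R|=0.4634
x=-100: |R|=0.6854
θ=7/12≥1/2 ⇒ |1+5/12x|<|1−7/12x| ∀x<0 ⇒ interval (−∞,0).

unbounded; (−∞, 0).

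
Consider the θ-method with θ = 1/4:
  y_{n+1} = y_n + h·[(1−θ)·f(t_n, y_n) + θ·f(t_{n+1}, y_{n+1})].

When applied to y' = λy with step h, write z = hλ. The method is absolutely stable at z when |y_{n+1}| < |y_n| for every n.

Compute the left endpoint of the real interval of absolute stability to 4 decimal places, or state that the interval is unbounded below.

z* = -4.0000.

On y'=λy, z=hλ:
  y_{n+1} = y_n + z·[3/4·y_n + 1/4·y_{n+1}] ⇒ (1 − 1/4z)y_{n+1} = (1 + 3/4z)y_n
  ⇒ R(z) = (1 + 3/4z)/(1 − 1/4z).

Find x<0 with |R(x)|<1.
x=-0.39: |R|=0.6446
R=−1: 1+3/4x = −1+1/4x ⇒ -1/2x=2 ⇒ x=2/(-1/2)=-4.0000
Confirm numerically:
  x=-3.322: |R|=0.81480 <1
  x=-2.328: |R|=0.47155 <1
  x=-1.645: |R|=0.16563 <1
  x=-4.544: |R|=1.12734 >1
  x=-4.446: |R|=1.10561 >1
So |R|<1 on (-4.0000, 0).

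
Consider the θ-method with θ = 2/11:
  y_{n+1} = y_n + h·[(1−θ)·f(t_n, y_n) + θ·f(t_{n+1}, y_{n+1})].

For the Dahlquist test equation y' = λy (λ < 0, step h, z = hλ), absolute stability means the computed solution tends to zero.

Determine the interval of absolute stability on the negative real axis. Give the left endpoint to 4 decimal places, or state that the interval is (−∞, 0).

z∈(-3.1429,0).

With y'=λy (z=hλ):
  y_{n+1} = y_n + z·[9/11·y_n + 2/11·y_{n+1}] ⇒ (1 − 2/11z)y_{n+1} = (1 + 9/11z)y_n
  so R(z) = (1 + 9/11z)/(1 − 2/11z).

Find x<0 with |R(x)|<1.
x=-1.37: |R|=0.0968
R=−1: 1+9/11x = −1+2/11x ⇒ -7/11x=2 ⇒ x=2/(-7/11)=-3.1429
Confirm numerically:
  x=-3.021: |R|=0.94995 <1
  x=-2.168: |R|=0.55503 <1
  x=-1.723: |R|=0.31199 <1
  x=-3.588: |R|=1.17143 >1
  x=-3.440: |R|=1.11633 >1
So |R|<1 on (-3.1429, 0).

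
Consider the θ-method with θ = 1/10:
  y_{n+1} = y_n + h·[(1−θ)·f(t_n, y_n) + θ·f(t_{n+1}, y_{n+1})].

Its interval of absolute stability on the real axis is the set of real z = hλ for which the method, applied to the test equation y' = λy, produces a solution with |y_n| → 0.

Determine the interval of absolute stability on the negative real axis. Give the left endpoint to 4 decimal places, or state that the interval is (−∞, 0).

Test eqn y'=λy, z=hλ:
  y_{n+1} = y_n + z·[9/10·y_n + 1/10·y_{n+1}] ⇒ (1 − 1/10z)y_{n+1} = (1 + 9/10z)y_n
  ⇒ R(z) = (1 + 9/10z)/(1 − 1/10z).

Solve |R(x)|<1 on ℝ⁻.
x=-0.87: |R|=0.1996
R=−1: 1+9/10x = −1+1/10x ⇒ -4/5x=2 ⇒ x=2/(-4/5)=-2.5000
Confirm numerically:
  x=-1.928: |R|=0.61636 <1
  x=-1.825: |R|=0.54334 <1
  x=-1.751: |R|=0.49009 <1
  x=-2.618: |R|=1.07481 >1
  x=-2.541: |R|=1.02615 >1
So |R|<1 on (-2.5000, 0).

(-2.5000, 0).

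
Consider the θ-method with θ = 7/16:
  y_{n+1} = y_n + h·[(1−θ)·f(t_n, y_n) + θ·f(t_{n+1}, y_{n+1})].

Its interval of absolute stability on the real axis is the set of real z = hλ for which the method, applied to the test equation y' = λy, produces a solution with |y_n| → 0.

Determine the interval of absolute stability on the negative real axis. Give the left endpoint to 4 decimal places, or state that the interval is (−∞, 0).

(-16.0000, 0).

Test eqn y'=λy, z=hλ:
  y_{n+1} = y_n + z·[9/16·y_n + 7/16·y_{n+1}] ⇒ (1 − 7/16z)y_{n+1} = (1 + 9/16z)y_n
  ⇒ R(z) = (1 + 9/16z)/(1 − 7/16z).

Need |R(x)|<1, x<0.
x=-0.46: |R|=0.6171
R=−1: 1+9/16x = −1+7/16x ⇒ -1/8x=2 ⇒ x=2/(-1/8)=-16.0000
Confirm numerically:
  x=-13.084: |R|=0.94579 <1
  x=-12.175: |R|=0.92443 <1
  x=-9.652: |R|=0.84807 <1
  x=-16.485: |R|=1.00738 >1
  x=-16.424: |R|=1.00647 >1
  x=-16.214: |R|=1.00331 >1
Stable set (-16.0000, 0).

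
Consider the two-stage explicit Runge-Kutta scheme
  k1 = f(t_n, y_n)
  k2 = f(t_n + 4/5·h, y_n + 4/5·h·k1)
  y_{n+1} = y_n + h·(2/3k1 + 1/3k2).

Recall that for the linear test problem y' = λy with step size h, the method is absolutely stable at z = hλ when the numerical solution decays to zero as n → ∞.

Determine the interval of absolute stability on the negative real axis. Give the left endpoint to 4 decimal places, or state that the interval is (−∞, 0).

z∈(-3.7500,0).

On y'=λy, z=hλ:
  k1=λy_n ⇒ h·k1=z·y_n;  k2=λ(1+4/5z)y_n ⇒ h·k2=z(1+4/5z)y_n
  y_{n+1}/y_n = 1 + 2/3z + 1/3z(1+4/5z) = 1 + z + 4/15z²
  ⇒ R(z) = 1 + z + 4/15z².

Need |R(x)|<1, x<0.
x=-1.23: |R|=0.1734
R=1: x+4/15x²=0 ⇒ x=−15/4=-3.7500; min R=1−1/(4·4/15)=0.0625>−1
Confirm numerically:
  x=-2.787: |R|=0.28430 <1
  x=-2.668: |R|=0.23019 <1
  x=-2.379: |R|=0.13024 <1
  x=-2.268: |R|=0.10369 <1
  x=-4.334: |R|=1.67495 >1
  x=-4.178: |R|=1.47685 >1
  x=-3.848: |R|=1.10056 >1
Stable set (-3.7500, 0).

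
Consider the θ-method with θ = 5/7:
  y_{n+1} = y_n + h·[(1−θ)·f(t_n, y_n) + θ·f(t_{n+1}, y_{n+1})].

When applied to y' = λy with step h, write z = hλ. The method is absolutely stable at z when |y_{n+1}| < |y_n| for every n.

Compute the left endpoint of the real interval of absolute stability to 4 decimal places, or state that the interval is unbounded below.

With y'=λy (z=hλ):
  y_{n+1} = y_n + z·[2/7·y_n + 5/7·y_{n+1}] ⇒ (1 − 5/7z)y_{n+1} = (1 + 2/7z)y_n
  Hence R(z) = (1 + 2/7z)/(1 − 5/7z).

Boundary: |R(x)|=1, x<0.
x=-1.37: |R|=0.3076
x=-2: |R|=0.1765
x=-10: |R|=0.2281
x=-100: |R|=0.3807
θ=5/7≥1/2 ⇒ |1+2/7x|<|1−5/7x| ∀x<0 ⇒ interval (−∞,0).

(−∞, 0) — no finite endpoint.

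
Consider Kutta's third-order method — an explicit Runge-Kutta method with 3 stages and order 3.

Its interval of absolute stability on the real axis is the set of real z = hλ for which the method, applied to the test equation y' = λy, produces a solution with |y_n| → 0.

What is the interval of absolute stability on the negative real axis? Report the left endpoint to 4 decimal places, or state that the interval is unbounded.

On y'=λy, z=hλ:
  order 3, 3-stage ⇒ R(z)=1+z+z^2/2+z^3/6
  (e.g. R(-1.32)=0.16787, |R|=0.16787)

Need |R(x)|<1, x<0.
x=-1.32: |R|=0.1679
|R(-2.15)|=0.4951 |R(-1.82)|=0.1686 |R(-0.89)|=0.3886
Bisect:
  x_lo=-2.9715 |R|=1.9297  x_hi=-0.0698 |R|=0.9326
  mid=-1.52066 |R|=0.04948 →hi
  mid=-2.24610 |R|=0.61220 →hi
  mid=-2.60882 |R|=1.16510 →lo
  mid=-2.42746 |R|=0.86518 →hi
  mid=-2.51814 |R|=1.00890 →lo
  mid=-2.47280 |R|=0.93552 →hi
  mid=-2.49547 |R|=0.97183 →hi
  ...
  [-2.51283,-2.51265] ⇒ x*=-2.5127
So |R|<1 on (-2.5127, 0).

(-2.5127, 0).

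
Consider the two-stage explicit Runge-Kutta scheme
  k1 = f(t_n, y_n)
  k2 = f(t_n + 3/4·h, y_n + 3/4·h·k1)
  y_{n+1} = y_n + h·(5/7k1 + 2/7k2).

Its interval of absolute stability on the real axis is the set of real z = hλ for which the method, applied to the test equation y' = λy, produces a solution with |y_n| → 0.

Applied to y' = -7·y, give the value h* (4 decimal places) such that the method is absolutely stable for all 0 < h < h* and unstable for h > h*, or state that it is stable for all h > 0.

(-4.6667,0); λ=-7 ⇒ h* = (14/3)/7 = 0.6667.

Set f=λy, z=hλ:
  k1=λy_n ⇒ h·k1=z·y_n;  k2=λ(1+3/4z)y_n ⇒ h·k2=z(1+3/4z)y_n
  y_{n+1}/y_n = 1 + 5/7z + 2/7z(1+3/4z) = 1 + z + 3/14z²
  Hence R(z) = 1 + z + 3/14z².

Boundary: |R(x)|=1, x<0.
x=-1.22: |R|=0.0989
R=1: x+3/14x²=0 ⇒ x=−14/3=-4.6667; min R=1−1/(4·3/14)=-0.1667>−1
Confirm numerically:
  x=-4.056: |R|=0.46924 <1
  x=-3.844: |R|=0.32236 <1
  x=-3.409: |R|=0.08127 <1
  x=-4.975: |R|=1.32871 >1
  x=-4.912: |R|=1.25823 >1
  x=-4.874: |R|=1.21654 >1
Interval (-4.6667, 0).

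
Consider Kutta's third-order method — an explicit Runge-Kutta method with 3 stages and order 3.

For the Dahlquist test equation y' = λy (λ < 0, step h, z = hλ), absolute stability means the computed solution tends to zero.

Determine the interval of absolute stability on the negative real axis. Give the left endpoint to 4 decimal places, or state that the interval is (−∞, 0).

Set f=λy, z=hλ:
  order 3, 3-stage ⇒ R(z)=1+z+z^2/2+z^3/6
  (e.g. R(-1.04)=0.31332, |R|=0.31332)

Solve |R(x)|<1 on ℝ⁻.
x=-1.04: |R|=0.3133
|R(-2.64)|=1.2218 |R(-2.16)|=0.5068 |R(-0.51)|=0.5979
Bisect:
  x_lo=-3.2351 |R|=2.6451  x_hi=-0.1408 |R|=0.8686
  mid=-1.68794 |R|=0.06490 →hi
  mid=-2.46150 |R|=0.91771 →hi
  mid=-2.84828 |R|=1.64314 →lo
  mid=-2.65489 |R|=1.24948 →lo
  mid=-2.55820 |R|=1.07631 →lo
  mid=-2.50985 |R|=0.99524 →hi
  mid=-2.53402 |R|=1.03533 →lo
  mid=-2.52193 |R|=1.01517 →lo
  mid=-2.51589 |R|=1.00518 →lo
  ...
  [-2.51287,-2.51268] ⇒ x*=-2.5127
So |R|<1 on (-2.5127, 0).

z∈(-2.5127,0).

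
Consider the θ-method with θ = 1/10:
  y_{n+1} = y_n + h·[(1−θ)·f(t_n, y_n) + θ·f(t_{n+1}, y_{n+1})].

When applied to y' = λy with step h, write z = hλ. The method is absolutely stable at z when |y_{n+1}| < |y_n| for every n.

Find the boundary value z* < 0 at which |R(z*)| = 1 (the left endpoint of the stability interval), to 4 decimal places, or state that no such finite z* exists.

Test eqn y'=λy, z=hλ:
  y_{n+1} = y_n + z·[9/10·y_n + 1/10·y_{n+1}] ⇒ (1 − 1/10z)y_{n+1} = (1 + 9/10z)y_n
  R(z) = (1 + 9/10z)/(1 − 1/10z).

Boundary: |R(x)|=1, x<0.
x=-0.75: |R|=0.3023
R=−1: 1+9/10x = −1+1/10x ⇒ -4/5x=2 ⇒ x=2/(-4/5)=-2.5000
Confirm numerically:
  x=-1.749: |R|=0.48864 <1
  x=-1.666: |R|=0.42808 <1
  x=-1.380: |R|=0.21265 <1
  x=-2.950: |R|=1.27799 >1
  x=-2.924: |R|=1.26246 >1
  x=-2.532: |R|=1.02043 >1
Interval (-2.5000, 0).

z* = -2.5000.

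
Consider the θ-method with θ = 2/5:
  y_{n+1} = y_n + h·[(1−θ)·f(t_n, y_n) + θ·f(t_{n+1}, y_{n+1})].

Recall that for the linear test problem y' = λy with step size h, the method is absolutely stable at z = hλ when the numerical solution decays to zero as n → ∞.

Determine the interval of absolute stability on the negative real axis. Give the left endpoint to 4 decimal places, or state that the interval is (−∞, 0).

z∈(-10.0000,0).

Test eqn y'=λy, z=hλ:
  y_{n+1} = y_n + z·[3/5·y_n + 2/5·y_{n+1}] ⇒ (1 − 2/5z)y_{n+1} = (1 + 3/5z)y_n
  R(z) = (1 + 3/5z)/(1 − 2/5z).

Boundary: |R(x)|=1, x<0.
x=-1.12: |R|=0.2265
R=−1: 1+3/5x = −1+2/5x ⇒ -1/5x=2 ⇒ x=2/(-1/5)=-10.0000
Confirm numerically:
  x=-9.844: |R|=0.99368 <1
  x=-5.741: |R|=0.74160 <1
  x=-4.737: |R|=0.63638 <1
  x=-10.419: |R|=1.01622 >1
  x=-10.169: |R|=1.00667 >1
Stable set (-10.0000, 0).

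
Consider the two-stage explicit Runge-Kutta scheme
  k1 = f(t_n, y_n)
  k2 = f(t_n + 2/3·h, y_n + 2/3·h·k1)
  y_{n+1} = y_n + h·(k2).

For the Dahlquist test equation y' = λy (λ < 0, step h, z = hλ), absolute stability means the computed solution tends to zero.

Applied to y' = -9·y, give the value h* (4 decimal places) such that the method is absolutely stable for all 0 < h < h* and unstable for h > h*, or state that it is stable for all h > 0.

(-1.5000,0); λ=-9 ⇒ h* = (3/2)/9 = 0.1667.

Test eqn y'=λy, z=hλ:
  k1=λy_n ⇒ h·k1=z·y_n;  k2=λ(1+2/3z)y_n ⇒ h·k2=z(1+2/3z)y_n
  y_{n+1}/y_n = 1 + z(1+2/3z) = 1 + z + 2/3z²
  ⇒ R(z) = 1 + z + 2/3z².

Boundary: |R(x)|=1, x<0.
x=-1.4: |R|=0.9067
R=1: x+2/3x²=0 ⇒ x=−3/2=-1.5000; min R=1−1/(4·2/3)=0.6250>−1
Confirm numerically:
  x=-1.466: |R|=0.96677 <1
  x=-1.373: |R|=0.88375 <1
  x=-1.036: |R|=0.67953 <1
  x=-0.610: |R|=0.63807 <1
  x=-1.810: |R|=1.37407 >1
  x=-1.676: |R|=1.19665 >1
  x=-1.664: |R|=1.18193 >1
Interval (-1.5000, 0).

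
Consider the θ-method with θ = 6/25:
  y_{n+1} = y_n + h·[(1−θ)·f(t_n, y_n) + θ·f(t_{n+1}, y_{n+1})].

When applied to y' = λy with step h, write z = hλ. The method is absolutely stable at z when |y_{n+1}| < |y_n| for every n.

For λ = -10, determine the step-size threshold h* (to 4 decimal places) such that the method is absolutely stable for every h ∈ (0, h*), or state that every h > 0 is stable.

Test eqn y'=λy, z=hλ:
  y_{n+1} = y_n + z·[19/25·y_n + 6/25·y_{n+1}] ⇒ (1 − 6/25z)y_{n+1} = (1 + 19/25z)y_n
  ⇒ R(z) = (1 + 19/25z)/(1 − 6/25z).

Solve |R(x)|<1 on ℝ⁻.
x=-0.41: |R|=0.6267
R=−1: 1+19/25x = −1+6/25x ⇒ -13/25x=2 ⇒ x=2/(-13/25)=-3.8462
Confirm numerically:
  x=-3.613: |R|=0.93507 <1
  x=-2.669: |R|=0.62688 <1
  x=-2.124: |R|=0.40685 <1
  x=-4.311: |R|=1.11880 >1
  x=-4.259: |R|=1.10616 >1
So |R|<1 on (-3.8462, 0).

(-3.8462,0); λ=-10 ⇒ h* = (50/13)/10 = 0.3846.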